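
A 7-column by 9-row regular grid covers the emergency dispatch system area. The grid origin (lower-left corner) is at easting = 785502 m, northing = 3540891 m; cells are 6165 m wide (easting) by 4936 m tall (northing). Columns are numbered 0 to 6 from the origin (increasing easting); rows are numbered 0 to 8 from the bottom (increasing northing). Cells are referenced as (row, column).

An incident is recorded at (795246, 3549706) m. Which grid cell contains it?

Column index: ⌊(795246 − 785502) / 6165⌋ = ⌊1.581⌋ = 1
Row offset from origin: ⌊(3549706 − 3540891) / 4936⌋ = ⌊1.786⌋ = 1 → row 1

(1, 1)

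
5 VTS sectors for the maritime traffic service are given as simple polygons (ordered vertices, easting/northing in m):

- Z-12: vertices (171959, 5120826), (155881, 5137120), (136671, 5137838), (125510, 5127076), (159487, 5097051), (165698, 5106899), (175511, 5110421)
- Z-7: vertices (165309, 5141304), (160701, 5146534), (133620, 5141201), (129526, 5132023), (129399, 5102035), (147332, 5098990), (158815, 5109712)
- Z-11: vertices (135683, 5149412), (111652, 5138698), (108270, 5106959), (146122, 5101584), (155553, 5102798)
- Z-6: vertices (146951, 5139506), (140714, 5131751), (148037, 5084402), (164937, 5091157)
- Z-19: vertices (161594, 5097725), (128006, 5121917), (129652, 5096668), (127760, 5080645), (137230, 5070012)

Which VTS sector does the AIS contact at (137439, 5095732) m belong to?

Z-19

Cast a ray rightward from (137439, 5095732). For each polygon, the edges (by vertex number in listed order) whose endpoints lie on opposite sides of northing = 5095732, where each meets that height, and whether that is right or left of the point:
Z-12: no edge straddles that height → 0 crossings.
Z-7: no edge straddles that height → 0 crossings.
Z-11: no edge straddles that height → 0 crossings.
Z-6: 2–3 at easting≈146284.7 (right), 4–1 at easting≈163235.1 (right) → 2 crossings.
Z-19: 3–4 at easting≈129541.5 (left), 5–1 at easting≈159841.8 (right) → 1 crossing.
Only Z-19 has an odd count, so the point is inside Z-19.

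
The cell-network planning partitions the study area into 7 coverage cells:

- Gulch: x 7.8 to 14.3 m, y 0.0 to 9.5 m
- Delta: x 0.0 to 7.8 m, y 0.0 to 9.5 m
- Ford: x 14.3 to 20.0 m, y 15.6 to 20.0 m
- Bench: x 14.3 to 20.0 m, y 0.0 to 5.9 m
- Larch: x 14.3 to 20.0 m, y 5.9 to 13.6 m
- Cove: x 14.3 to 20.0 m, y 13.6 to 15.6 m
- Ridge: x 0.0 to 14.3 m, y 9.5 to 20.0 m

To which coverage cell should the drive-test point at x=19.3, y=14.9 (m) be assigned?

Cove

The point has x = 19.3 and y = 14.9.
Only Cove satisfies 14.3 ≤ x ≤ 20.0 and 13.6 ≤ y ≤ 15.6.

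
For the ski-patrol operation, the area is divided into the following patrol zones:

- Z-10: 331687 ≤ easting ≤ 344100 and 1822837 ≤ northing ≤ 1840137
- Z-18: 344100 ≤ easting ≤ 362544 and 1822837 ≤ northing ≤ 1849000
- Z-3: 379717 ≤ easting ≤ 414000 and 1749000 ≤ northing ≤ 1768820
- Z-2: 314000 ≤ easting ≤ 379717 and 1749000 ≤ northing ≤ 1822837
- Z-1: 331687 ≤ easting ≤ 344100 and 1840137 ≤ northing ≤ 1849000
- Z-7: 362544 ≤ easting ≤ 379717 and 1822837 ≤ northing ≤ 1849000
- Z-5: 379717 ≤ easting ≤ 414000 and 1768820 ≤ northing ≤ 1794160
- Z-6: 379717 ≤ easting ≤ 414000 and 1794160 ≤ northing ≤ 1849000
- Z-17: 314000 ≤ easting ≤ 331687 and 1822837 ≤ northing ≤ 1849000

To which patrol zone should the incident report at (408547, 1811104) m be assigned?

The point has easting = 408547 and northing = 1811104.
Only Z-6 satisfies 379717 ≤ easting ≤ 414000 and 1794160 ≤ northing ≤ 1849000.

Z-6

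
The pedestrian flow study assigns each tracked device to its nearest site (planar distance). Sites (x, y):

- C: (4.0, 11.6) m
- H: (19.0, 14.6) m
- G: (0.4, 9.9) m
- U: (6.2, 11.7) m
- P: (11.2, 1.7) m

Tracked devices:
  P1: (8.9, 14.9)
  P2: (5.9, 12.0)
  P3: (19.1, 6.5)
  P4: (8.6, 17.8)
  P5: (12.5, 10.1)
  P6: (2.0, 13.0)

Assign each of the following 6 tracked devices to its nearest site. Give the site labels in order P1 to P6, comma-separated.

U, U, H, U, U, C

P1 → U (d²=17.53)
P2 → U (d²=0.18)
P3 → H (d²=65.62)
P4 → U (d²=42.97)
P5 → U (d²=42.25)
P6 → C (d²=5.96)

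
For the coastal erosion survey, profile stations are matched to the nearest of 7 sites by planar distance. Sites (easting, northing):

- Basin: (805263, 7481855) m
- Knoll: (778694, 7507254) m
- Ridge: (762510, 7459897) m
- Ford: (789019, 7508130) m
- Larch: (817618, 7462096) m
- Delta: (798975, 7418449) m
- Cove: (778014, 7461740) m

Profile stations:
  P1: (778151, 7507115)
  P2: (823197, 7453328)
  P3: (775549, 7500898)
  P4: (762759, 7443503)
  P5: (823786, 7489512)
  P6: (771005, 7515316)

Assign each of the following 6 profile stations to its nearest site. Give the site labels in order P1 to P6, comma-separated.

Knoll, Larch, Knoll, Ridge, Basin, Knoll

P1 → Knoll (d²=314170.00)
P2 → Larch (d²=108003065.00)
P3 → Knoll (d²=50289761.00)
P4 → Ridge (d²=268825237.00)
P5 → Basin (d²=401731178.00)
P6 → Knoll (d²=124116565.00)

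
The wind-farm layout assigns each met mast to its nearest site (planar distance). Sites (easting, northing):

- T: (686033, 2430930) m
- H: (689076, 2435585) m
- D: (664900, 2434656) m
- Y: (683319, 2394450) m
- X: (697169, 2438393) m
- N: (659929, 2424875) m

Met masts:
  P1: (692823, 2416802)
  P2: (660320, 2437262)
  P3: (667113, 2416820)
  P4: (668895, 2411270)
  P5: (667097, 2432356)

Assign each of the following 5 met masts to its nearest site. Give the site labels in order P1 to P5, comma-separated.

P1 → T (d²=245704484.00)
P2 → D (d²=27767636.00)
P3 → N (d²=116492881.00)
P4 → N (d²=265485181.00)
P5 → D (d²=10116809.00)

T, D, N, N, D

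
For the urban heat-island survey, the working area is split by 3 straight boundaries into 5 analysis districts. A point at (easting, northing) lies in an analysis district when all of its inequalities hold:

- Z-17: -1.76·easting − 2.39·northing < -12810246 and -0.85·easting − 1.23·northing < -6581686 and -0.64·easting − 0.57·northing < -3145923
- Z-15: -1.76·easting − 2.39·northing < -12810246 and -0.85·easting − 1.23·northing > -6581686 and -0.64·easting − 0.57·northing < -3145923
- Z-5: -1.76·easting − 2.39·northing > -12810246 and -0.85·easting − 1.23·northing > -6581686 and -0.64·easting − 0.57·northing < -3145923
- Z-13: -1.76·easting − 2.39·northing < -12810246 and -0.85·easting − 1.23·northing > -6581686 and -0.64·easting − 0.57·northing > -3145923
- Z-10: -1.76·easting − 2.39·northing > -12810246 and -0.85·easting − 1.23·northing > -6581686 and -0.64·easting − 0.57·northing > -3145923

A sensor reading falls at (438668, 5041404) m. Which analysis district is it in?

-1.76·438668 − 2.39·5041404 = -12821011.240, which is < -12810246
-0.85·438668 − 1.23·5041404 = -6573794.720, which is > -6581686
-0.64·438668 − 0.57·5041404 = -3154347.800, which is < -3145923
This sign pattern matches Z-15.

Z-15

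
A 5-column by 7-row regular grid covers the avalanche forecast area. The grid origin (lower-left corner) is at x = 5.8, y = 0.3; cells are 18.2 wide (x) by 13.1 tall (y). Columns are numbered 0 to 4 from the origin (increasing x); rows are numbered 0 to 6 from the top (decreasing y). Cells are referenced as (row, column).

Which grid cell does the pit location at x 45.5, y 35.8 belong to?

(4, 2)

Column index: ⌊(45.5 − 5.8) / 18.2⌋ = ⌊2.181⌋ = 2
Row offset from origin: ⌊(35.8 − 0.3) / 13.1⌋ = ⌊2.710⌋ = 2 → row 4 (counted from top)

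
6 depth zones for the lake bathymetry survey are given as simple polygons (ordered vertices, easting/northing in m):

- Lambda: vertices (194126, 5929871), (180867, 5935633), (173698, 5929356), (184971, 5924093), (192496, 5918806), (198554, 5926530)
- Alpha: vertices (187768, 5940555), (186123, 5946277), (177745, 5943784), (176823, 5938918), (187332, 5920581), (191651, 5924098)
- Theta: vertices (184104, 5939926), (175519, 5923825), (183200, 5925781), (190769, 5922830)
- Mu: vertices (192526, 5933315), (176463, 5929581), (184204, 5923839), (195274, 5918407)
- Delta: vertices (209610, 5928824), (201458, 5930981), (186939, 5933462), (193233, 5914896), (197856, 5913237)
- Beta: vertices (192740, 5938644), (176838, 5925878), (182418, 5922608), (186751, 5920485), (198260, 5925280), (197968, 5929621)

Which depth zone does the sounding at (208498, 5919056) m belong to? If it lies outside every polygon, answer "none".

Cast a ray rightward from (208498, 5919056). For each polygon, the edges (by vertex number in listed order) whose endpoints lie on opposite sides of northing = 5919056, where each meets that height, and whether that is right or left of the point:
Lambda: 4–5 at easting≈192140.2 (left), 5–6 at easting≈192692.1 (left) → 0 crossings.
Alpha: no edge straddles that height → 0 crossings.
Theta: no edge straddles that height → 0 crossings.
Mu: 3–4 at easting≈193951.4 (left), 4–1 at easting≈195154.4 (left) → 0 crossings.
Delta: 3–4 at easting≈191822.7 (left), 5–1 at easting≈202244.0 (left) → 0 crossings.
Beta: no edge straddles that height → 0 crossings.
All counts are even, so the point lies outside every listed polygon.

none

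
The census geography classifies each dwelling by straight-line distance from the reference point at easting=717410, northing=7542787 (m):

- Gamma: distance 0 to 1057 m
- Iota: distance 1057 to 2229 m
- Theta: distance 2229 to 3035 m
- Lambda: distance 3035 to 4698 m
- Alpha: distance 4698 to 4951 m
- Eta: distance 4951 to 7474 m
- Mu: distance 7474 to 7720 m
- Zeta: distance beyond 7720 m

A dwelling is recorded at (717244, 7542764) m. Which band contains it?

Distance = √((717244−717410)² + (7542764−7542787)²) = √(27556.000 + 529.000) = 167.586 m.
0 ≤ 167.586 < 1057 → Gamma.

Gamma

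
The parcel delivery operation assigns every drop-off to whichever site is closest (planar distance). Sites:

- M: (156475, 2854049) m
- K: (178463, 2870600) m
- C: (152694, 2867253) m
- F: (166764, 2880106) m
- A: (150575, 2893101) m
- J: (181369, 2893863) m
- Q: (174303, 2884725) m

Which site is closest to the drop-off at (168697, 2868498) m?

K

Squared distances to each site:
M: 358150885.000; K: 99793160.000; C: 257646034.000; F: 138482153.000; A: 933714493.000; J: 803962809.000; Q: 294742765.000.
Minimum at K.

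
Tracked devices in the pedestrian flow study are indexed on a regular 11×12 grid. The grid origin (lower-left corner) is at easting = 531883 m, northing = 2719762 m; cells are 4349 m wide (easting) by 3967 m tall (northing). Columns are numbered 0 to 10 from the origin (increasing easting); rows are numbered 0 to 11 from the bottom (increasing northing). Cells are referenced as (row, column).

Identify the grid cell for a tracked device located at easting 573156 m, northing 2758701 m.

Column index: ⌊(573156 − 531883) / 4349⌋ = ⌊9.490⌋ = 9
Row offset from origin: ⌊(2758701 − 2719762) / 3967⌋ = ⌊9.816⌋ = 9 → row 9

(9, 9)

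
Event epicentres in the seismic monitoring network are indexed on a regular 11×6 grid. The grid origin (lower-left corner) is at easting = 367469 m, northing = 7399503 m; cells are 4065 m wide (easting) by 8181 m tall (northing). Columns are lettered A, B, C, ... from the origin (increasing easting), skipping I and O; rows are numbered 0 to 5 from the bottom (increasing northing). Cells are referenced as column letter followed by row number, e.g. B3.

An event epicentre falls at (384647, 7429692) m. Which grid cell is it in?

Column index: ⌊(384647 − 367469) / 4065⌋ = ⌊4.226⌋ = 4 → column E
Row offset from origin: ⌊(7429692 − 7399503) / 8181⌋ = ⌊3.690⌋ = 3 → row 3

E3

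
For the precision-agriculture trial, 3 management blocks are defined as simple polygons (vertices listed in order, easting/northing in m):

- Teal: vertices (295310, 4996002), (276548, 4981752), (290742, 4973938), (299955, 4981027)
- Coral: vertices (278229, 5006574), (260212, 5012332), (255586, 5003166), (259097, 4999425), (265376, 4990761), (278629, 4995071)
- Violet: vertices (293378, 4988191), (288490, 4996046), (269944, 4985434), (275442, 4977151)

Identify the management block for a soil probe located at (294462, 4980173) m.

Cast a ray rightward from (294462, 4980173). For each polygon, the edges (by vertex number in listed order) whose endpoints lie on opposite sides of northing = 4980173, where each meets that height, and whether that is right or left of the point:
Teal: 2–3 at easting≈279416.2 (left), 3–4 at easting≈298845.1 (right) → 1 crossing.
Coral: no edge straddles that height → 0 crossings.
Violet: 3–4 at easting≈273436.1 (left), 4–1 at easting≈280351.7 (left) → 0 crossings.
Only Teal has an odd count, so the point is inside Teal.

Teal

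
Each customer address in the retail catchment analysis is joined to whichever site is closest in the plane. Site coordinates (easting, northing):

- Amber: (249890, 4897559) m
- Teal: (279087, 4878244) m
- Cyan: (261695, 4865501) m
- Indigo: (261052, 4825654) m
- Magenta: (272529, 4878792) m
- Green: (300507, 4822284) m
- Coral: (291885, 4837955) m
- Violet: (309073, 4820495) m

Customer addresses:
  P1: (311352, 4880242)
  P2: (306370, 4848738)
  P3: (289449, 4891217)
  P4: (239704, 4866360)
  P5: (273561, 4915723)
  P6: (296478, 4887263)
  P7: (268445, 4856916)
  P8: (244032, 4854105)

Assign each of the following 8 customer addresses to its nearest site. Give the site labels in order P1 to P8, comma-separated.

Teal, Coral, Teal, Cyan, Amber, Teal, Cyan, Cyan

P1 → Teal (d²=1045022229.00)
P2 → Coral (d²=326088314.00)
P3 → Teal (d²=275669773.00)
P4 → Cyan (d²=484341962.00)
P5 → Amber (d²=890247137.00)
P6 → Teal (d²=383789242.00)
P7 → Cyan (d²=119264725.00)
P8 → Cyan (d²=441850385.00)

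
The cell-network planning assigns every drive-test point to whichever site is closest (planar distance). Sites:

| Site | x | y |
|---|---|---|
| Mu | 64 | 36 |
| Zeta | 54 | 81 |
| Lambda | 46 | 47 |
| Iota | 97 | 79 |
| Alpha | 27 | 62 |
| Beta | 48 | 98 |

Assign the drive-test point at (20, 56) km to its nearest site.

Squared distances to each site:
Mu: 2336.000; Zeta: 1781.000; Lambda: 757.000; Iota: 6458.000; Alpha: 85.000; Beta: 2548.000.
Minimum at Alpha.

Alpha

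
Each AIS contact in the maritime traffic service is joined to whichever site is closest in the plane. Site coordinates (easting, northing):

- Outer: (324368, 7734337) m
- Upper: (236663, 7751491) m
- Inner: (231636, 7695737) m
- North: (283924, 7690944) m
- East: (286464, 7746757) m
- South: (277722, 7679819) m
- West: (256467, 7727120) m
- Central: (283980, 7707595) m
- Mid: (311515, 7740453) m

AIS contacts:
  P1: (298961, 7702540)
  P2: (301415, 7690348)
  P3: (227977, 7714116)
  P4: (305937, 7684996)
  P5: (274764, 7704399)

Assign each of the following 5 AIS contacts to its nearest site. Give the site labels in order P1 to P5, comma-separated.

P1 → Central (d²=249983386.00)
P2 → North (d²=306290297.00)
P3 → Inner (d²=351175922.00)
P4 → North (d²=519950873.00)
P5 → Central (d²=95149072.00)

Central, North, Inner, North, Central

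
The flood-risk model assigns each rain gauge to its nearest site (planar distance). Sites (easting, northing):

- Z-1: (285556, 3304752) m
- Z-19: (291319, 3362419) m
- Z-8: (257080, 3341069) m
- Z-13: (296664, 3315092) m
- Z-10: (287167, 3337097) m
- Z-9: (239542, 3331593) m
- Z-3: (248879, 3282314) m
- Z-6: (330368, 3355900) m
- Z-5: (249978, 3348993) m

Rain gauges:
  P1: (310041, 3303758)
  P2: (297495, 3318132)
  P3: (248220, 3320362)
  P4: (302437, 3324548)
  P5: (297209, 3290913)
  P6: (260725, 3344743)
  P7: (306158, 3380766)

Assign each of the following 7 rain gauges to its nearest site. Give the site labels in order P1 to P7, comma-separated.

Z-13, Z-13, Z-9, Z-13, Z-1, Z-8, Z-19

P1 → Z-13 (d²=307403685.00)
P2 → Z-13 (d²=9932161.00)
P3 → Z-9 (d²=201443045.00)
P4 → Z-13 (d²=122743465.00)
P5 → Z-1 (d²=327310330.00)
P6 → Z-8 (d²=26784301.00)
P7 → Z-19 (d²=556808330.00)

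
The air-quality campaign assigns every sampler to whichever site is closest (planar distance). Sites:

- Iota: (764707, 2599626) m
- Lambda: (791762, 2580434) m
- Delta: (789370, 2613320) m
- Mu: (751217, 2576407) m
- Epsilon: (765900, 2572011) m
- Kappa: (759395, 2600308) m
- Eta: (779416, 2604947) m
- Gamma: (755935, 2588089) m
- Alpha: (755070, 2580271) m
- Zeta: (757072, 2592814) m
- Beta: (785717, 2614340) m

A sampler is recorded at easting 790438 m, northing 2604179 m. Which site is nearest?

Delta

Squared distances to each site:
Iota: 682814170.000; Lambda: 565578001.000; Delta: 84698505.000; Mu: 2309570825.000; Epsilon: 1636893668.000; Kappa: 978652490.000; Eta: 122074308.000; Gamma: 1449345109.000; Alpha: 1822487888.000; Zeta: 1242453181.000; Beta: 125533762.000.
Minimum at Delta.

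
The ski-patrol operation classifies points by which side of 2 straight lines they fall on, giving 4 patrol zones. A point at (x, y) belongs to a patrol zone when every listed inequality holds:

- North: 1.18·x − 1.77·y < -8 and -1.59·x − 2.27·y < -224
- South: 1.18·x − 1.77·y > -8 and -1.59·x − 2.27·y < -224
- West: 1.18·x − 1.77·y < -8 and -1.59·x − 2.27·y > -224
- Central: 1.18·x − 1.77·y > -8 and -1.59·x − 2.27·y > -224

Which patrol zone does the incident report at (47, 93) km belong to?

North

1.18·47 − 1.77·93 = -109.150, which is < -8
-1.59·47 − 2.27·93 = -285.840, which is < -224
This sign pattern matches North.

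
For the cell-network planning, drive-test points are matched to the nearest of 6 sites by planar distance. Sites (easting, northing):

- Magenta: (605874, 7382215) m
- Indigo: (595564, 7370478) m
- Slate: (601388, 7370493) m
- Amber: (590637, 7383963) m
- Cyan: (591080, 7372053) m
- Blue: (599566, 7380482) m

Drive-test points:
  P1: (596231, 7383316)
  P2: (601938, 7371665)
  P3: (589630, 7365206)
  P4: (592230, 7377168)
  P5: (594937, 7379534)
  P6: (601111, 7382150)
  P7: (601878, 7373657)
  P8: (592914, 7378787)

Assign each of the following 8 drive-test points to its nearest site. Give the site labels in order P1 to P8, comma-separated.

P1 → Blue (d²=19153781.00)
P2 → Slate (d²=1676084.00)
P3 → Cyan (d²=48983909.00)
P4 → Cyan (d²=27485725.00)
P5 → Blue (d²=22326345.00)
P6 → Blue (d²=5169249.00)
P7 → Slate (d²=10250996.00)
P8 → Amber (d²=31975705.00)

Blue, Slate, Cyan, Cyan, Blue, Blue, Slate, Amber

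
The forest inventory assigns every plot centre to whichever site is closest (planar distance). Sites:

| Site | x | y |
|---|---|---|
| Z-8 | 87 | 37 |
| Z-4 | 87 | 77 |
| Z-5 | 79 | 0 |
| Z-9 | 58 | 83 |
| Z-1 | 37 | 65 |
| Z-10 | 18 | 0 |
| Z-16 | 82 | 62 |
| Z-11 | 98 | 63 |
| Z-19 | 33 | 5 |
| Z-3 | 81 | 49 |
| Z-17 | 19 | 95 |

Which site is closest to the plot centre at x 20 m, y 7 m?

Z-10

Squared distances to each site:
Z-8: 5389.000; Z-4: 9389.000; Z-5: 3530.000; Z-9: 7220.000; Z-1: 3653.000; Z-10: 53.000; Z-16: 6869.000; Z-11: 9220.000; Z-19: 173.000; Z-3: 5485.000; Z-17: 7745.000.
Minimum at Z-10.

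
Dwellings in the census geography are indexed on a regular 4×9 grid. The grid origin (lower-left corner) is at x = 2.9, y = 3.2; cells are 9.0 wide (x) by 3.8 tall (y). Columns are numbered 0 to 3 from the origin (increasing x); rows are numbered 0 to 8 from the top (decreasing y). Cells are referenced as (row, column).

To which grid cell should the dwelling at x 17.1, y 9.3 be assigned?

(7, 1)

Column index: ⌊(17.1 − 2.9) / 9.0⌋ = ⌊1.578⌋ = 1
Row offset from origin: ⌊(9.3 − 3.2) / 3.8⌋ = ⌊1.605⌋ = 1 → row 7 (counted from top)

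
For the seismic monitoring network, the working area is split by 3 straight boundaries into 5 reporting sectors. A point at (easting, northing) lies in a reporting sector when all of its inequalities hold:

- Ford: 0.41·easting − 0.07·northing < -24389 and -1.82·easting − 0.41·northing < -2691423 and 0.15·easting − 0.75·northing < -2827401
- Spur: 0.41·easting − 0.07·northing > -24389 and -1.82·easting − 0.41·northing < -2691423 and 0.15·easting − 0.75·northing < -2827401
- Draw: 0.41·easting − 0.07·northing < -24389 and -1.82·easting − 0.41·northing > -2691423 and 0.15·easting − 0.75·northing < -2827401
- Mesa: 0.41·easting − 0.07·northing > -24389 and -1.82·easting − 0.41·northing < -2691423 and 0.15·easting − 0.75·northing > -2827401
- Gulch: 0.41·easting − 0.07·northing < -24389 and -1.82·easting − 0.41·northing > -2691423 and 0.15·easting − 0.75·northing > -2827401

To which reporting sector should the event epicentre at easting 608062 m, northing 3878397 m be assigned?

Mesa

0.41·608062 − 0.07·3878397 = -22182.370, which is > -24389
-1.82·608062 − 0.41·3878397 = -2696815.610, which is < -2691423
0.15·608062 − 0.75·3878397 = -2817588.450, which is > -2827401
This sign pattern matches Mesa.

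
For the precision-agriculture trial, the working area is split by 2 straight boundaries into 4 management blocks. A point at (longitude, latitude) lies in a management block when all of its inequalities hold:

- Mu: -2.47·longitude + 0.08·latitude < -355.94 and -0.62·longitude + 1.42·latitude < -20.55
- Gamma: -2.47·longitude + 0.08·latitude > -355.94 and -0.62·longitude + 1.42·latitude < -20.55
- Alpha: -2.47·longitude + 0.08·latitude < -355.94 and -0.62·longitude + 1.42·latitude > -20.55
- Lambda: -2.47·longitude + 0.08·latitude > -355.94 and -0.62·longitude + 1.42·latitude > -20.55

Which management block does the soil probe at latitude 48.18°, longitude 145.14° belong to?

-2.47·145.14 + 0.08·48.18 = -354.641, which is > -355.94
-0.62·145.14 + 1.42·48.18 = -21.571, which is < -20.55
This sign pattern matches Gamma.

Gamma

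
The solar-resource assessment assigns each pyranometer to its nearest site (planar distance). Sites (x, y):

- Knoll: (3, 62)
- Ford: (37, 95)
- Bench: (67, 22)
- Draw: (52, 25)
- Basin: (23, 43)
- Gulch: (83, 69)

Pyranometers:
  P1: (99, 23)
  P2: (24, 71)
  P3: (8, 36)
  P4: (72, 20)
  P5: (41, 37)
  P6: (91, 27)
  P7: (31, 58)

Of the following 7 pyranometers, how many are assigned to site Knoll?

1

P1 → Bench
P2 → Knoll
P3 → Basin
P4 → Bench
P5 → Draw
P6 → Bench
P7 → Basin
1 of the 7 goes to Knoll.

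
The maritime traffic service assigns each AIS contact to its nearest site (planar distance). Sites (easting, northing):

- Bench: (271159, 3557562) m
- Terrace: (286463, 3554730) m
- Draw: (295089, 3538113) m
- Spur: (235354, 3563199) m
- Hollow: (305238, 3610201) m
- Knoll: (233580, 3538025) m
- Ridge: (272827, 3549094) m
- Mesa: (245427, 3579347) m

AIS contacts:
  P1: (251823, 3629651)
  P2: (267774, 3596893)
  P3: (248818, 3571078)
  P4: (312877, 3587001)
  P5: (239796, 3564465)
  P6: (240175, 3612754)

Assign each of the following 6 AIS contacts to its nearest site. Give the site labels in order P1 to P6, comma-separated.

Mesa, Mesa, Mesa, Hollow, Spur, Mesa

P1 → Mesa (d²=2571401232.00)
P2 → Mesa (d²=807250525.00)
P3 → Mesa (d²=79875242.00)
P4 → Hollow (d²=596594321.00)
P5 → Spur (d²=21334120.00)
P6 → Mesa (d²=1143611153.00)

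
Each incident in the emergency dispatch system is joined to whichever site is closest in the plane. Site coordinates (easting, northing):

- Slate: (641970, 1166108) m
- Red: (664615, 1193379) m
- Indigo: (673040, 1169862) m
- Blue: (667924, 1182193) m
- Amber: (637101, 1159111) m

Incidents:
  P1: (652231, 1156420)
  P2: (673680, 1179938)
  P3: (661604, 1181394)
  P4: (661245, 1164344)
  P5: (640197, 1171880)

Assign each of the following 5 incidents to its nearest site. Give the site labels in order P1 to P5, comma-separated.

P1 → Slate (d²=199145465.00)
P2 → Blue (d²=38216561.00)
P3 → Blue (d²=40580801.00)
P4 → Indigo (d²=169570349.00)
P5 → Slate (d²=36459513.00)

Slate, Blue, Blue, Indigo, Slate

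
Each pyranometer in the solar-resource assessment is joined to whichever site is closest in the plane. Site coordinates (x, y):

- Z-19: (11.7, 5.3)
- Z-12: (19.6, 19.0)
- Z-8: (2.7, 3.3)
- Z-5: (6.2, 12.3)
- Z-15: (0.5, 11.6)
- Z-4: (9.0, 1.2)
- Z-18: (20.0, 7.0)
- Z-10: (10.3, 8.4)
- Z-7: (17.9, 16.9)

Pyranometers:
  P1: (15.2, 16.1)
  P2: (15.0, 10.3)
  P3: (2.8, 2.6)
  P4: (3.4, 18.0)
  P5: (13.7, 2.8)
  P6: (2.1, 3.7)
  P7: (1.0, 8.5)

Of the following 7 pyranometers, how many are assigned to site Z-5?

1

P1 → Z-7
P2 → Z-10
P3 → Z-8
P4 → Z-5
P5 → Z-19
P6 → Z-8
P7 → Z-15
1 of the 7 goes to Z-5.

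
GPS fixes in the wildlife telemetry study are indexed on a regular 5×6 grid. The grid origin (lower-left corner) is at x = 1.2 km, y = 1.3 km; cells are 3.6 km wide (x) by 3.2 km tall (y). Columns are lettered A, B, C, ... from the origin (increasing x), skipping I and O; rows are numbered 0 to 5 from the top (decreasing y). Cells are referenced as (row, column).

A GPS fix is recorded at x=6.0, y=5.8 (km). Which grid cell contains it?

(4, B)

Column index: ⌊(6.0 − 1.2) / 3.6⌋ = ⌊1.333⌋ = 1 → column B
Row offset from origin: ⌊(5.8 − 1.3) / 3.2⌋ = ⌊1.406⌋ = 1 → row 4 (counted from top)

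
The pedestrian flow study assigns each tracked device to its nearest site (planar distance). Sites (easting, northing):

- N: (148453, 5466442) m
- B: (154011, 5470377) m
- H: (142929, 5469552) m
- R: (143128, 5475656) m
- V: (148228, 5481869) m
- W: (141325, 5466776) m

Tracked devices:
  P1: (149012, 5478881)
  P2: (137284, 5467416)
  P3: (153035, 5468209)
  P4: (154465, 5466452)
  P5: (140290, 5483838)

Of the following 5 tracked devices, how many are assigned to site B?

P1 → V
P2 → W
P3 → B
P4 → B
P5 → V
2 of the 5 go to B.

2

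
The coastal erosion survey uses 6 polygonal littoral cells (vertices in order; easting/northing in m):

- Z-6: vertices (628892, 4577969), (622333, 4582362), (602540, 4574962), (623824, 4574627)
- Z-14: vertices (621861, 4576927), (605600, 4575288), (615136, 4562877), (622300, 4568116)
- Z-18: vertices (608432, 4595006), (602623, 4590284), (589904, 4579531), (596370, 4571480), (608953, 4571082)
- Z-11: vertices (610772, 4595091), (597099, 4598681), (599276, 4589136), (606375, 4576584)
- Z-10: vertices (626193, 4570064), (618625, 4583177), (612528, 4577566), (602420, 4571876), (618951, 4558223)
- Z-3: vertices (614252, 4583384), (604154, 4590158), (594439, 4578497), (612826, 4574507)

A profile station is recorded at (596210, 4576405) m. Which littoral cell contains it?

Cast a ray rightward from (596210, 4576405). For each polygon, the edges (by vertex number in listed order) whose endpoints lie on opposite sides of northing = 4576405, where each meets that height, and whether that is right or left of the point:
Z-6: 2–3 at easting≈606399.6 (right), 4–1 at easting≈626520.3 (right) → 2 crossings.
Z-14: 1–2 at easting≈616682.1 (right), 4–1 at easting≈621887.0 (right) → 2 crossings.
Z-18: 3–4 at easting≈592414.6 (left), 5–1 at easting≈608837.1 (right) → 1 crossing.
Z-11: no edge straddles that height → 0 crossings.
Z-10: 1–2 at easting≈622533.4 (right), 3–4 at easting≈610465.5 (right) → 2 crossings.
Z-3: 3–4 at easting≈604079.5 (right), 4–1 at easting≈613130.9 (right) → 2 crossings.
Only Z-18 has an odd count, so the point is inside Z-18.

Z-18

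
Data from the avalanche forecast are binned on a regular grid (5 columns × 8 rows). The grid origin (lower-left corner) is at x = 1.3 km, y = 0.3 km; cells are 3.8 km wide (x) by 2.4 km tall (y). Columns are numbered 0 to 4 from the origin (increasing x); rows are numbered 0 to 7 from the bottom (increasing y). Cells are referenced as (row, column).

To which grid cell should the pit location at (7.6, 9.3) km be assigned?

Column index: ⌊(7.6 − 1.3) / 3.8⌋ = ⌊1.658⌋ = 1
Row offset from origin: ⌊(9.3 − 0.3) / 2.4⌋ = ⌊3.750⌋ = 3 → row 3

(3, 1)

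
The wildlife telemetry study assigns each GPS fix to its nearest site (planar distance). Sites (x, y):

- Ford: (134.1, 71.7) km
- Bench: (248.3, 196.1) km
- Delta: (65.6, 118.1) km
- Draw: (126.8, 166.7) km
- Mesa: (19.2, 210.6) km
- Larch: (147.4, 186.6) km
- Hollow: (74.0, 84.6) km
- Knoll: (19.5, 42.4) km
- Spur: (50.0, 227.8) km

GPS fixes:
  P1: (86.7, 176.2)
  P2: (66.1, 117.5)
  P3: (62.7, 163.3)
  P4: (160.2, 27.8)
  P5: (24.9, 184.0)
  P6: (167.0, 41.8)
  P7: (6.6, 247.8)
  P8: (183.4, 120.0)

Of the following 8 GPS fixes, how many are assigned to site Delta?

P1 → Draw
P2 → Delta
P3 → Delta
P4 → Ford
P5 → Mesa
P6 → Ford
P7 → Mesa
P8 → Ford
2 of the 8 go to Delta.

2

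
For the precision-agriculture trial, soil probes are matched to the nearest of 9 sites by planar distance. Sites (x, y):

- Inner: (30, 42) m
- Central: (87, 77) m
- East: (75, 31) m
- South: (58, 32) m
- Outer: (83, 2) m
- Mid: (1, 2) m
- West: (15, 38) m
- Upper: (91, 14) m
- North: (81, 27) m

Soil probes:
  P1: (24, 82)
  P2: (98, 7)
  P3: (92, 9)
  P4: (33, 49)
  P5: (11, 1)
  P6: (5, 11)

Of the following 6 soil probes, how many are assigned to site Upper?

2

P1 → Inner
P2 → Upper
P3 → Upper
P4 → Inner
P5 → Mid
P6 → Mid
2 of the 6 go to Upper.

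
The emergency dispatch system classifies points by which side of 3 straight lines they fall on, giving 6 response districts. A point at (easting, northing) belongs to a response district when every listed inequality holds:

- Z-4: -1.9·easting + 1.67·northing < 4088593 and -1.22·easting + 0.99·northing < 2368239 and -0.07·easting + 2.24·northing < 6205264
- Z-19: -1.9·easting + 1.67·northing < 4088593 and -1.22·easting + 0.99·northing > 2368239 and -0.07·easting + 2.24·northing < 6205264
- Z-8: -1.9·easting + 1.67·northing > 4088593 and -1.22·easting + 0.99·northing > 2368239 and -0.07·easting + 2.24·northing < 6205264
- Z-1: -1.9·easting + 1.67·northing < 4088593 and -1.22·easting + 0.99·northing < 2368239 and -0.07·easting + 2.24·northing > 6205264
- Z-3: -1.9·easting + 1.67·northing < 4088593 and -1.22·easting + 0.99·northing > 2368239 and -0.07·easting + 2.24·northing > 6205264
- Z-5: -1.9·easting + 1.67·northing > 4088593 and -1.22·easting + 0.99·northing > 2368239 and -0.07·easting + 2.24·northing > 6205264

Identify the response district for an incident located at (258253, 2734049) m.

-1.9·258253 + 1.67·2734049 = 4075181.130, which is < 4088593
-1.22·258253 + 0.99·2734049 = 2391639.850, which is > 2368239
-0.07·258253 + 2.24·2734049 = 6106192.050, which is < 6205264
This sign pattern matches Z-19.

Z-19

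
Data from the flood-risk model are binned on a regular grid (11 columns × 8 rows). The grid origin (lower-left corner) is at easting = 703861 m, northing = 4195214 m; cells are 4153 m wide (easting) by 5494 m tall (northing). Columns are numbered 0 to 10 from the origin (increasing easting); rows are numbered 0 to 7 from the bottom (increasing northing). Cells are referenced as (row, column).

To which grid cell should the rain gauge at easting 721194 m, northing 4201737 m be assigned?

Column index: ⌊(721194 − 703861) / 4153⌋ = ⌊4.174⌋ = 4
Row offset from origin: ⌊(4201737 − 4195214) / 5494⌋ = ⌊1.187⌋ = 1 → row 1

(1, 4)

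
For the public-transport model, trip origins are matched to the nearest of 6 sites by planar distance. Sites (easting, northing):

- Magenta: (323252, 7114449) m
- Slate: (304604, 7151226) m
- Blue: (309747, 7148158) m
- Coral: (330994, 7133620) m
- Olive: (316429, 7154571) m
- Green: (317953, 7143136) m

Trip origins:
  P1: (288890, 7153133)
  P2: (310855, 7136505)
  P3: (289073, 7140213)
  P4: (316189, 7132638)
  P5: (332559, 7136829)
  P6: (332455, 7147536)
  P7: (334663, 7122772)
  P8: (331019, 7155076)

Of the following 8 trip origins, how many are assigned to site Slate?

2

P1 → Slate
P2 → Green
P3 → Slate
P4 → Green
P5 → Coral
P6 → Coral
P7 → Coral
P8 → Olive
2 of the 8 go to Slate.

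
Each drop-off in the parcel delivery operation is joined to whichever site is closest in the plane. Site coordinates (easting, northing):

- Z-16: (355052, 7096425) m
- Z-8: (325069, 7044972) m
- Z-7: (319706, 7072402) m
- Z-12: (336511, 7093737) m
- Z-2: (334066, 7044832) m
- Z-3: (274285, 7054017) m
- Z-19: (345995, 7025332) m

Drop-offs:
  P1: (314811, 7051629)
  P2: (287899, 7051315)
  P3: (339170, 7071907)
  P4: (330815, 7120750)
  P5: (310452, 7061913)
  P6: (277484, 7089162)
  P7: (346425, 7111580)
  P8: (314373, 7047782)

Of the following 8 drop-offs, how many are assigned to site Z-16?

P1 → Z-8
P2 → Z-3
P3 → Z-7
P4 → Z-12
P5 → Z-7
P6 → Z-3
P7 → Z-16
P8 → Z-8
1 of the 8 goes to Z-16.

1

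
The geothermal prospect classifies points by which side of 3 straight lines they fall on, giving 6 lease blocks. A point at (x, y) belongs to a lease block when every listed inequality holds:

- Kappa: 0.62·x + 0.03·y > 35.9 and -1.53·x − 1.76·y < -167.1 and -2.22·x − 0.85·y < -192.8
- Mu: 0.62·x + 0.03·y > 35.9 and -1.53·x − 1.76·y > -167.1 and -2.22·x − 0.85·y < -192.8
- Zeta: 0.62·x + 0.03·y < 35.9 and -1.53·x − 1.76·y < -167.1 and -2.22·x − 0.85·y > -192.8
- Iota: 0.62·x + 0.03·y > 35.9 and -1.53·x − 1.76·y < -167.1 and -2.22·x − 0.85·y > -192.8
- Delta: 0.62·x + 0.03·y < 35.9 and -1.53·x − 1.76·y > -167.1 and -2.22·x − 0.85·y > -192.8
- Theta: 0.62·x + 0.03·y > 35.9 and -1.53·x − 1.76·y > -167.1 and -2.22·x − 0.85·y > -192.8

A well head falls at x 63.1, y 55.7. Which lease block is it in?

0.62·63.1 + 0.03·55.7 = 40.793, which is > 35.9
-1.53·63.1 − 1.76·55.7 = -194.575, which is < -167.1
-2.22·63.1 − 0.85·55.7 = -187.427, which is > -192.8
This sign pattern matches Iota.

Iota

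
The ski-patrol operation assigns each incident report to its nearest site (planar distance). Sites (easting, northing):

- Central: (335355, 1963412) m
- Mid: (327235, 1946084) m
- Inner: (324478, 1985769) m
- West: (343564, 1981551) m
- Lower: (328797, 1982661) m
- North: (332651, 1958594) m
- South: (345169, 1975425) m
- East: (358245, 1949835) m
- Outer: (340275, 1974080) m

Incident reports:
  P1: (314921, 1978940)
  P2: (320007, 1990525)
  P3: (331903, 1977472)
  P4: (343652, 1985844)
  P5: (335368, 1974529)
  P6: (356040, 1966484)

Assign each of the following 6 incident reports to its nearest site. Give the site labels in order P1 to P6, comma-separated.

P1 → Inner (d²=137971490.00)
P2 → Inner (d²=42609377.00)
P3 → Lower (d²=36572957.00)
P4 → West (d²=18437593.00)
P5 → Outer (d²=24280250.00)
P6 → South (d²=198120122.00)

Inner, Inner, Lower, West, Outer, South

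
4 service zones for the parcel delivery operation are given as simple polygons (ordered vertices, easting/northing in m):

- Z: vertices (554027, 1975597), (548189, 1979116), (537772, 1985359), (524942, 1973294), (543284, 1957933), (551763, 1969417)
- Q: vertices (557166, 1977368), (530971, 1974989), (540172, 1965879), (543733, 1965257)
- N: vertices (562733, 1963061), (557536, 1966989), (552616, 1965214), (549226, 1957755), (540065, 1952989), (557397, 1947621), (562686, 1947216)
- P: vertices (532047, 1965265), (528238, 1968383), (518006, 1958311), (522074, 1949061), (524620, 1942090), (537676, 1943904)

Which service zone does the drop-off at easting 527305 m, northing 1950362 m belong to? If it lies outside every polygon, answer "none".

P

Cast a ray rightward from (527305, 1950362). For each polygon, the edges (by vertex number in listed order) whose endpoints lie on opposite sides of northing = 1950362, where each meets that height, and whether that is right or left of the point:
Z: no edge straddles that height → 0 crossings.
Q: no edge straddles that height → 0 crossings.
N: 5–6 at easting≈548547.0 (right), 7–1 at easting≈562695.3 (right) → 2 crossings.
P: 3–4 at easting≈521501.8 (left), 6–1 at easting≈535974.2 (right) → 1 crossing.
Only P has an odd count, so the point is inside P.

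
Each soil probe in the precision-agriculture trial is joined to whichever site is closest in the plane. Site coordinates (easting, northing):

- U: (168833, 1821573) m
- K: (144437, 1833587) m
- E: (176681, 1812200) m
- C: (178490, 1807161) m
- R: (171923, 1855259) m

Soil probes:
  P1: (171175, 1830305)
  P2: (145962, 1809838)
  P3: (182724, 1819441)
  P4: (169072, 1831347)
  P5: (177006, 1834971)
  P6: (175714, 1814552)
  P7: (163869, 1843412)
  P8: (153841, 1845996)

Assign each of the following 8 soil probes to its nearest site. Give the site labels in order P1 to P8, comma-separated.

U, K, E, U, U, E, R, K

P1 → U (d²=81732788.00)
P2 → K (d²=566340626.00)
P3 → E (d²=88949930.00)
P4 → U (d²=95588197.00)
P5 → U (d²=246304333.00)
P6 → E (d²=6466993.00)
P7 → R (d²=205218325.00)
P8 → K (d²=242418497.00)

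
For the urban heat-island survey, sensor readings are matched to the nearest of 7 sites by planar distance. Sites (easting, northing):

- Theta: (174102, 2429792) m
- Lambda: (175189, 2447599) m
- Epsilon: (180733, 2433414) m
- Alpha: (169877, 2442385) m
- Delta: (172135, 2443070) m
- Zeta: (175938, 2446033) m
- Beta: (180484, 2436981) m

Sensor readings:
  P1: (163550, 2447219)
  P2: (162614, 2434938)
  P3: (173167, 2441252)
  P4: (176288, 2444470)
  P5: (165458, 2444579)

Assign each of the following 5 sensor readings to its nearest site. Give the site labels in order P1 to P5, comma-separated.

P1 → Alpha (d²=63398485.00)
P2 → Alpha (d²=108208978.00)
P3 → Delta (d²=4370148.00)
P4 → Zeta (d²=2565469.00)
P5 → Alpha (d²=24341197.00)

Alpha, Alpha, Delta, Zeta, Alpha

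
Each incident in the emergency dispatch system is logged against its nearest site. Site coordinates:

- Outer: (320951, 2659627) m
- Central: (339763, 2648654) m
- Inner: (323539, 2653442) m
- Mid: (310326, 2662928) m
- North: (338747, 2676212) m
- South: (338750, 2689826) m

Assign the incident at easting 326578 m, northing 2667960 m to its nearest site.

Outer

Squared distances to each site:
Outer: 101102018.000; Central: 546565861.000; Inner: 220007845.000; Mid: 289448528.000; North: 216180065.000; South: 626279540.000.
Minimum at Outer.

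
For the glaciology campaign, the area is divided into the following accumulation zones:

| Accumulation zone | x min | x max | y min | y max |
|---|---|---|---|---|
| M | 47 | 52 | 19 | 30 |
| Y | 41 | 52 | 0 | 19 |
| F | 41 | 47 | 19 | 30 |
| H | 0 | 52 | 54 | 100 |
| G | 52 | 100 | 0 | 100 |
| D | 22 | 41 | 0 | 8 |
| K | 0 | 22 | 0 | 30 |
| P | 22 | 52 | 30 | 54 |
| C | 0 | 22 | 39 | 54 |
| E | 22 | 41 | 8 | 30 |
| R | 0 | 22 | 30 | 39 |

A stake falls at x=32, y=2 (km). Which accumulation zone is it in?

D

The point has x = 32 and y = 2.
Only D satisfies 22 ≤ x ≤ 41 and 0 ≤ y ≤ 8.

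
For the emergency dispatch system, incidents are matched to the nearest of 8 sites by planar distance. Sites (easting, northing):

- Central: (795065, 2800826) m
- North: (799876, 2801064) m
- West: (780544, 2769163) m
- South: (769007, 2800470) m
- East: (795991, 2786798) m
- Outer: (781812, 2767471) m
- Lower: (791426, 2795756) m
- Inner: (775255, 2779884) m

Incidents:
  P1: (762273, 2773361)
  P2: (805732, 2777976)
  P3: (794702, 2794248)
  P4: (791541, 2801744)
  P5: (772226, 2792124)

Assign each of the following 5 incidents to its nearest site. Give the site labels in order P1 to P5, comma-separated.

Inner, East, Lower, Central, South

P1 → Inner (d²=211081853.00)
P2 → East (d²=172714765.00)
P3 → Lower (d²=13006240.00)
P4 → Central (d²=13261300.00)
P5 → South (d²=80017677.00)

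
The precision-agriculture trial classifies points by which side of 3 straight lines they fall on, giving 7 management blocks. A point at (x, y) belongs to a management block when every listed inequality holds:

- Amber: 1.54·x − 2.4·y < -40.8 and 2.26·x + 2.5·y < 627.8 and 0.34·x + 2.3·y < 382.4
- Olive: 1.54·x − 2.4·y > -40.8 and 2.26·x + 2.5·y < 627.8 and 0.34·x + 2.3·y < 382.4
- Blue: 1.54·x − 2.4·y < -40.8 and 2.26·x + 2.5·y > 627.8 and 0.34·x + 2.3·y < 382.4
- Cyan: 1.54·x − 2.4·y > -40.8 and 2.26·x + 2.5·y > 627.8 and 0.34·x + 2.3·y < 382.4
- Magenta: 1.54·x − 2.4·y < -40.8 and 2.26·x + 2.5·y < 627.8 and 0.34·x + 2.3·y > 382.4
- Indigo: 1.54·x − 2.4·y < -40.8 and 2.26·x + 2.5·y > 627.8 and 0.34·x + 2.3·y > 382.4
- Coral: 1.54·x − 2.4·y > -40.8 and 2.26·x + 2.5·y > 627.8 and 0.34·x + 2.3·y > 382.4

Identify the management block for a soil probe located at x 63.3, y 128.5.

1.54·63.3 − 2.4·128.5 = -210.918, which is < -40.8
2.26·63.3 + 2.5·128.5 = 464.308, which is < 627.8
0.34·63.3 + 2.3·128.5 = 317.072, which is < 382.4
This sign pattern matches Amber.

Amber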